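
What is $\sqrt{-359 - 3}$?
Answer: $i \sqrt{362} \approx 19.026 i$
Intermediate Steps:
$\sqrt{-359 - 3} = \sqrt{-362} = i \sqrt{362}$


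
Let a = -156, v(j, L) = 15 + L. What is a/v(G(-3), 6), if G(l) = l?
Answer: -52/7 ≈ -7.4286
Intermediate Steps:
a/v(G(-3), 6) = -156/(15 + 6) = -156/21 = -156*1/21 = -52/7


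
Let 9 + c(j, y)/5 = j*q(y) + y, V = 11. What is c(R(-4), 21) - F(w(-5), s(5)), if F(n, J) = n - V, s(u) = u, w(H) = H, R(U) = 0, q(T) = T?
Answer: 76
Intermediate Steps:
F(n, J) = -11 + n (F(n, J) = n - 1*11 = n - 11 = -11 + n)
c(j, y) = -45 + 5*y + 5*j*y (c(j, y) = -45 + 5*(j*y + y) = -45 + 5*(y + j*y) = -45 + (5*y + 5*j*y) = -45 + 5*y + 5*j*y)
c(R(-4), 21) - F(w(-5), s(5)) = (-45 + 5*21 + 5*0*21) - (-11 - 5) = (-45 + 105 + 0) - 1*(-16) = 60 + 16 = 76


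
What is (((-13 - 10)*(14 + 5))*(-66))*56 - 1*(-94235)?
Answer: 1709387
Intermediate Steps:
(((-13 - 10)*(14 + 5))*(-66))*56 - 1*(-94235) = (-23*19*(-66))*56 + 94235 = -437*(-66)*56 + 94235 = 28842*56 + 94235 = 1615152 + 94235 = 1709387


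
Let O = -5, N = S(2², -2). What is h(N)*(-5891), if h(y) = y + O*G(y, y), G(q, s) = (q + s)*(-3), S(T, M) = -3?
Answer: 547863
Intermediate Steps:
N = -3
G(q, s) = -3*q - 3*s
h(y) = 31*y (h(y) = y - 5*(-3*y - 3*y) = y - (-30)*y = y + 30*y = 31*y)
h(N)*(-5891) = (31*(-3))*(-5891) = -93*(-5891) = 547863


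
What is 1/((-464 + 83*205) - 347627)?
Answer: -1/331076 ≈ -3.0205e-6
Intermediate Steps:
1/((-464 + 83*205) - 347627) = 1/((-464 + 17015) - 347627) = 1/(16551 - 347627) = 1/(-331076) = -1/331076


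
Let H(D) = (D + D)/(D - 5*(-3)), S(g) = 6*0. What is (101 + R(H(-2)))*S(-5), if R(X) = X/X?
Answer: 0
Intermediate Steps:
S(g) = 0
H(D) = 2*D/(15 + D) (H(D) = (2*D)/(D + 15) = (2*D)/(15 + D) = 2*D/(15 + D))
R(X) = 1
(101 + R(H(-2)))*S(-5) = (101 + 1)*0 = 102*0 = 0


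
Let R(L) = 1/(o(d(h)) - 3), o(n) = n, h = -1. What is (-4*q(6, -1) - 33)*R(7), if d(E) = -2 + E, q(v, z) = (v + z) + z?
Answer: 49/6 ≈ 8.1667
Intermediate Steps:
q(v, z) = v + 2*z
R(L) = -1/6 (R(L) = 1/((-2 - 1) - 3) = 1/(-3 - 3) = 1/(-6) = -1/6)
(-4*q(6, -1) - 33)*R(7) = (-4*(6 + 2*(-1)) - 33)*(-1/6) = (-4*(6 - 2) - 33)*(-1/6) = (-4*4 - 33)*(-1/6) = (-16 - 33)*(-1/6) = -49*(-1/6) = 49/6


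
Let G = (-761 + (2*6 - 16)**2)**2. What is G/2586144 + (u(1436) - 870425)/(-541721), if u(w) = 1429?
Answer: 2548017489449/1400968513824 ≈ 1.8188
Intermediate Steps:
G = 555025 (G = (-761 + (12 - 16)**2)**2 = (-761 + (-4)**2)**2 = (-761 + 16)**2 = (-745)**2 = 555025)
G/2586144 + (u(1436) - 870425)/(-541721) = 555025/2586144 + (1429 - 870425)/(-541721) = 555025*(1/2586144) - 868996*(-1/541721) = 555025/2586144 + 868996/541721 = 2548017489449/1400968513824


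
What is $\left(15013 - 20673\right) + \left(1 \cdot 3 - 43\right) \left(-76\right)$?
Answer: $-2620$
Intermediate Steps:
$\left(15013 - 20673\right) + \left(1 \cdot 3 - 43\right) \left(-76\right) = -5660 + \left(3 - 43\right) \left(-76\right) = -5660 - -3040 = -5660 + 3040 = -2620$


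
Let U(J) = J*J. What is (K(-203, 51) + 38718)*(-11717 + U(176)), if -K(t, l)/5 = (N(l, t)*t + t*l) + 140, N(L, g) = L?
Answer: 2726072932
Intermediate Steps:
U(J) = J**2
K(t, l) = -700 - 10*l*t (K(t, l) = -5*((l*t + t*l) + 140) = -5*((l*t + l*t) + 140) = -5*(2*l*t + 140) = -5*(140 + 2*l*t) = -700 - 10*l*t)
(K(-203, 51) + 38718)*(-11717 + U(176)) = ((-700 - 10*51*(-203)) + 38718)*(-11717 + 176**2) = ((-700 + 103530) + 38718)*(-11717 + 30976) = (102830 + 38718)*19259 = 141548*19259 = 2726072932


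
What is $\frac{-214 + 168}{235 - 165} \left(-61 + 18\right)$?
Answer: $\frac{989}{35} \approx 28.257$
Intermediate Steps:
$\frac{-214 + 168}{235 - 165} \left(-61 + 18\right) = - \frac{46}{70} \left(-43\right) = \left(-46\right) \frac{1}{70} \left(-43\right) = \left(- \frac{23}{35}\right) \left(-43\right) = \frac{989}{35}$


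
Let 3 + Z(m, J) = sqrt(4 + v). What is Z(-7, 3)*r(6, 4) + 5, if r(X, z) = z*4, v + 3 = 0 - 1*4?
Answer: -43 + 16*I*sqrt(3) ≈ -43.0 + 27.713*I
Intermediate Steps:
v = -7 (v = -3 + (0 - 1*4) = -3 + (0 - 4) = -3 - 4 = -7)
Z(m, J) = -3 + I*sqrt(3) (Z(m, J) = -3 + sqrt(4 - 7) = -3 + sqrt(-3) = -3 + I*sqrt(3))
r(X, z) = 4*z
Z(-7, 3)*r(6, 4) + 5 = (-3 + I*sqrt(3))*(4*4) + 5 = (-3 + I*sqrt(3))*16 + 5 = (-48 + 16*I*sqrt(3)) + 5 = -43 + 16*I*sqrt(3)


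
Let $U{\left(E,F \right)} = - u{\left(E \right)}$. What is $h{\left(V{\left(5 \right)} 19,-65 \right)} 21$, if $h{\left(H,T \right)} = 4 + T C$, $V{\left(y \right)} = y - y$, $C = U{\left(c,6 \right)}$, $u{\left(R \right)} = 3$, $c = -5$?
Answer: $4179$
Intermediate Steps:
$U{\left(E,F \right)} = -3$ ($U{\left(E,F \right)} = \left(-1\right) 3 = -3$)
$C = -3$
$V{\left(y \right)} = 0$
$h{\left(H,T \right)} = 4 - 3 T$ ($h{\left(H,T \right)} = 4 + T \left(-3\right) = 4 - 3 T$)
$h{\left(V{\left(5 \right)} 19,-65 \right)} 21 = \left(4 - -195\right) 21 = \left(4 + 195\right) 21 = 199 \cdot 21 = 4179$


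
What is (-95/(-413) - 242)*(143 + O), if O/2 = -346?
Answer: 54818199/413 ≈ 1.3273e+5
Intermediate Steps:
O = -692 (O = 2*(-346) = -692)
(-95/(-413) - 242)*(143 + O) = (-95/(-413) - 242)*(143 - 692) = (-95*(-1/413) - 242)*(-549) = (95/413 - 242)*(-549) = -99851/413*(-549) = 54818199/413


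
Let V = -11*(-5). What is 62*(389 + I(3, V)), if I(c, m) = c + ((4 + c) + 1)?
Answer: 24800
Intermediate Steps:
V = 55
I(c, m) = 5 + 2*c (I(c, m) = c + (5 + c) = 5 + 2*c)
62*(389 + I(3, V)) = 62*(389 + (5 + 2*3)) = 62*(389 + (5 + 6)) = 62*(389 + 11) = 62*400 = 24800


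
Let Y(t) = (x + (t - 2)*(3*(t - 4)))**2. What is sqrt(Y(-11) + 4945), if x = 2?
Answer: sqrt(349514) ≈ 591.20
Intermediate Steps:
Y(t) = (2 + (-12 + 3*t)*(-2 + t))**2 (Y(t) = (2 + (t - 2)*(3*(t - 4)))**2 = (2 + (-2 + t)*(3*(-4 + t)))**2 = (2 + (-2 + t)*(-12 + 3*t))**2 = (2 + (-12 + 3*t)*(-2 + t))**2)
sqrt(Y(-11) + 4945) = sqrt((26 - 18*(-11) + 3*(-11)**2)**2 + 4945) = sqrt((26 + 198 + 3*121)**2 + 4945) = sqrt((26 + 198 + 363)**2 + 4945) = sqrt(587**2 + 4945) = sqrt(344569 + 4945) = sqrt(349514)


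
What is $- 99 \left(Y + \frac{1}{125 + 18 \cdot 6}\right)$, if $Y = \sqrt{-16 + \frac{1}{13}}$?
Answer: $- \frac{99}{233} - \frac{297 i \sqrt{299}}{13} \approx -0.42489 - 395.05 i$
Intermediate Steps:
$Y = \frac{3 i \sqrt{299}}{13}$ ($Y = \sqrt{-16 + \frac{1}{13}} = \sqrt{- \frac{207}{13}} = \frac{3 i \sqrt{299}}{13} \approx 3.9904 i$)
$- 99 \left(Y + \frac{1}{125 + 18 \cdot 6}\right) = - 99 \left(\frac{3 i \sqrt{299}}{13} + \frac{1}{125 + 18 \cdot 6}\right) = - 99 \left(\frac{3 i \sqrt{299}}{13} + \frac{1}{125 + 108}\right) = - 99 \left(\frac{3 i \sqrt{299}}{13} + \frac{1}{233}\right) = - 99 \left(\frac{1}{233} + \frac{3 i \sqrt{299}}{13}\right) = - \frac{99}{233} - \frac{297 i \sqrt{299}}{13}$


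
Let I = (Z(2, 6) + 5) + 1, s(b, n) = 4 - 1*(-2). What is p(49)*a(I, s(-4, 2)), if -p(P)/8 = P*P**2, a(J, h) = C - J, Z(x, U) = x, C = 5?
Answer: 2823576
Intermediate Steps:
s(b, n) = 6 (s(b, n) = 4 + 2 = 6)
I = 8 (I = (2 + 5) + 1 = 7 + 1 = 8)
a(J, h) = 5 - J
p(P) = -8*P**3 (p(P) = -8*P*P**2 = -8*P**3)
p(49)*a(I, s(-4, 2)) = (-8*49**3)*(5 - 1*8) = (-8*117649)*(5 - 8) = -941192*(-3) = 2823576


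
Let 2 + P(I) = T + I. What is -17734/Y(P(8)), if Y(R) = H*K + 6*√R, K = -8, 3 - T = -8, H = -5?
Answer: -177340/247 + 26601*√17/247 ≈ -273.93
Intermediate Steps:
T = 11 (T = 3 - 1*(-8) = 3 + 8 = 11)
P(I) = 9 + I (P(I) = -2 + (11 + I) = 9 + I)
Y(R) = 40 + 6*√R (Y(R) = -5*(-8) + 6*√R = 40 + 6*√R)
-17734/Y(P(8)) = -17734/(40 + 6*√(9 + 8)) = -17734/(40 + 6*√17)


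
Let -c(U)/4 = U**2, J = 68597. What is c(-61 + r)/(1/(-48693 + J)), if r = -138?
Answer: -3152873216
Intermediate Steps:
c(U) = -4*U**2
c(-61 + r)/(1/(-48693 + J)) = (-4*(-61 - 138)**2)/(1/(-48693 + 68597)) = (-4*(-199)**2)/(1/19904) = (-4*39601)/(1/19904) = -158404*19904 = -3152873216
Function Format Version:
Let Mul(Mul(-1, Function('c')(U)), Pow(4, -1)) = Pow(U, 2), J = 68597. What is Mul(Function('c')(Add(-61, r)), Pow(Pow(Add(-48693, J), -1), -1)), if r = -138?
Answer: -3152873216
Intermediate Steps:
Function('c')(U) = Mul(-4, Pow(U, 2))
Mul(Function('c')(Add(-61, r)), Pow(Pow(Add(-48693, J), -1), -1)) = Mul(Mul(-4, Pow(Add(-61, -138), 2)), Pow(Pow(Add(-48693, 68597), -1), -1)) = Mul(Mul(-4, Pow(-199, 2)), Pow(Pow(19904, -1), -1)) = Mul(Mul(-4, 39601), Pow(Rational(1, 19904), -1)) = Mul(-158404, 19904) = -3152873216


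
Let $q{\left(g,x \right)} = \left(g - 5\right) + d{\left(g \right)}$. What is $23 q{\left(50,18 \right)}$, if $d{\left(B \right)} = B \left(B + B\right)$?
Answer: $116035$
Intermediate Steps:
$d{\left(B \right)} = 2 B^{2}$ ($d{\left(B \right)} = B 2 B = 2 B^{2}$)
$q{\left(g,x \right)} = -5 + g + 2 g^{2}$ ($q{\left(g,x \right)} = \left(g - 5\right) + 2 g^{2} = \left(-5 + g\right) + 2 g^{2} = -5 + g + 2 g^{2}$)
$23 q{\left(50,18 \right)} = 23 \left(-5 + 50 + 2 \cdot 50^{2}\right) = 23 \left(-5 + 50 + 2 \cdot 2500\right) = 23 \left(-5 + 50 + 5000\right) = 23 \cdot 5045 = 116035$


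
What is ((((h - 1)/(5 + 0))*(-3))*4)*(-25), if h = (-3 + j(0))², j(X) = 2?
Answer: 0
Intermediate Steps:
h = 1 (h = (-3 + 2)² = (-1)² = 1)
((((h - 1)/(5 + 0))*(-3))*4)*(-25) = ((((1 - 1)/(5 + 0))*(-3))*4)*(-25) = (((0/5)*(-3))*4)*(-25) = (((0*(⅕))*(-3))*4)*(-25) = ((0*(-3))*4)*(-25) = (0*4)*(-25) = 0*(-25) = 0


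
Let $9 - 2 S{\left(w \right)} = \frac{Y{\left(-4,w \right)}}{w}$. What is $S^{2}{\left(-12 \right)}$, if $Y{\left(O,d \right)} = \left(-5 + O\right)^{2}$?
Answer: $\frac{3969}{64} \approx 62.016$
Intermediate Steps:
$S{\left(w \right)} = \frac{9}{2} - \frac{81}{2 w}$ ($S{\left(w \right)} = \frac{9}{2} - \frac{\left(-5 - 4\right)^{2} \frac{1}{w}}{2} = \frac{9}{2} - \frac{\left(-9\right)^{2} \frac{1}{w}}{2} = \frac{9}{2} - \frac{81 \frac{1}{w}}{2} = \frac{9}{2} - \frac{81}{2 w}$)
$S^{2}{\left(-12 \right)} = \left(\frac{9 \left(-9 - 12\right)}{2 \left(-12\right)}\right)^{2} = \left(\frac{9}{2} \left(- \frac{1}{12}\right) \left(-21\right)\right)^{2} = \left(\frac{63}{8}\right)^{2} = \frac{3969}{64}$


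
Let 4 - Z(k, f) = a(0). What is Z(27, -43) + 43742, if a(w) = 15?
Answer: 43731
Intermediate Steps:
Z(k, f) = -11 (Z(k, f) = 4 - 1*15 = 4 - 15 = -11)
Z(27, -43) + 43742 = -11 + 43742 = 43731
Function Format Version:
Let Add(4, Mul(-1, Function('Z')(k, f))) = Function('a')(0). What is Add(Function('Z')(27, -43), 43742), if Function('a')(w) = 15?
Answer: 43731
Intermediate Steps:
Function('Z')(k, f) = -11 (Function('Z')(k, f) = Add(4, Mul(-1, 15)) = Add(4, -15) = -11)
Add(Function('Z')(27, -43), 43742) = Add(-11, 43742) = 43731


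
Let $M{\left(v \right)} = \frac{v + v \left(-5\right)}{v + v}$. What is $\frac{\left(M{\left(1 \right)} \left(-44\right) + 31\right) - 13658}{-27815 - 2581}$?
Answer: $\frac{4513}{10132} \approx 0.44542$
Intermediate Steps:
$M{\left(v \right)} = -2$ ($M{\left(v \right)} = \frac{v - 5 v}{2 v} = - 4 v \frac{1}{2 v} = -2$)
$\frac{\left(M{\left(1 \right)} \left(-44\right) + 31\right) - 13658}{-27815 - 2581} = \frac{\left(\left(-2\right) \left(-44\right) + 31\right) - 13658}{-27815 - 2581} = \frac{\left(88 + 31\right) - 13658}{-30396} = \left(119 - 13658\right) \left(- \frac{1}{30396}\right) = \left(-13539\right) \left(- \frac{1}{30396}\right) = \frac{4513}{10132}$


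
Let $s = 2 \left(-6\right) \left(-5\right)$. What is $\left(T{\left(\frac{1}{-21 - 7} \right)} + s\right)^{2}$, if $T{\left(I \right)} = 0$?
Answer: $3600$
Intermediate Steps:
$s = 60$ ($s = \left(-12\right) \left(-5\right) = 60$)
$\left(T{\left(\frac{1}{-21 - 7} \right)} + s\right)^{2} = \left(0 + 60\right)^{2} = 60^{2} = 3600$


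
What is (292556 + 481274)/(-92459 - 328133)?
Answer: -386915/210296 ≈ -1.8399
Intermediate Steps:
(292556 + 481274)/(-92459 - 328133) = 773830/(-420592) = 773830*(-1/420592) = -386915/210296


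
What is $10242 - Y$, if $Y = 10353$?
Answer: $-111$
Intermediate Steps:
$10242 - Y = 10242 - 10353 = -111$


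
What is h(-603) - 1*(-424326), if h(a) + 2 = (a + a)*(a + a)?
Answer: 1878760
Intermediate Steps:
h(a) = -2 + 4*a**2 (h(a) = -2 + (a + a)*(a + a) = -2 + (2*a)*(2*a) = -2 + 4*a**2)
h(-603) - 1*(-424326) = (-2 + 4*(-603)**2) - 1*(-424326) = (-2 + 4*363609) + 424326 = (-2 + 1454436) + 424326 = 1454434 + 424326 = 1878760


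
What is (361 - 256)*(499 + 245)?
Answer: 78120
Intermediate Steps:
(361 - 256)*(499 + 245) = 105*744 = 78120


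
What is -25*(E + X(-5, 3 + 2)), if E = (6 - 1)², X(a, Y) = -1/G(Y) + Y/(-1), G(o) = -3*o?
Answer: -1505/3 ≈ -501.67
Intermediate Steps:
X(a, Y) = -Y + 1/(3*Y) (X(a, Y) = -1/((-3*Y)) + Y/(-1) = -(-1)/(3*Y) + Y*(-1) = 1/(3*Y) - Y = -Y + 1/(3*Y))
E = 25 (E = 5² = 25)
-25*(E + X(-5, 3 + 2)) = -25*(25 + (-(3 + 2) + 1/(3*(3 + 2)))) = -25*(25 + (-1*5 + (⅓)/5)) = -25*(25 + (-5 + (⅓)*(⅕))) = -25*(25 + (-5 + 1/15)) = -25*(25 - 74/15) = -25*301/15 = -1505/3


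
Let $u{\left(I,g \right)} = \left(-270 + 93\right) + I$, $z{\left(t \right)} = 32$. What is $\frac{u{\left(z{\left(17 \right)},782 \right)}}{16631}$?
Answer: $- \frac{145}{16631} \approx -0.0087187$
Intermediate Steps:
$u{\left(I,g \right)} = -177 + I$
$\frac{u{\left(z{\left(17 \right)},782 \right)}}{16631} = \frac{-177 + 32}{16631} = \left(-145\right) \frac{1}{16631} = - \frac{145}{16631}$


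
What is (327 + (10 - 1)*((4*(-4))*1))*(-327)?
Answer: -59841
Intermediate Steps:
(327 + (10 - 1)*((4*(-4))*1))*(-327) = (327 + 9*(-16*1))*(-327) = (327 + 9*(-16))*(-327) = (327 - 144)*(-327) = 183*(-327) = -59841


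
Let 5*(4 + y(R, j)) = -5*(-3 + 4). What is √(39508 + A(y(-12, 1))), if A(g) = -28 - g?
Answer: √39485 ≈ 198.71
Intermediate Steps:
y(R, j) = -5 (y(R, j) = -4 + (-5*(-3 + 4))/5 = -4 + (-5*1)/5 = -4 + (⅕)*(-5) = -4 - 1 = -5)
√(39508 + A(y(-12, 1))) = √(39508 + (-28 - 1*(-5))) = √(39508 + (-28 + 5)) = √(39508 - 23) = √39485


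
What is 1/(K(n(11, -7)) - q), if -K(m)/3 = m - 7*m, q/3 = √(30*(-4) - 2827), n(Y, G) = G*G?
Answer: 14/12769 + I*√2947/268149 ≈ 0.0010964 + 0.00020245*I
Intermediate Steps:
n(Y, G) = G²
q = 3*I*√2947 (q = 3*√(30*(-4) - 2827) = 3*√(-120 - 2827) = 3*√(-2947) = 3*(I*√2947) = 3*I*√2947 ≈ 162.86*I)
K(m) = 18*m (K(m) = -3*(m - 7*m) = -(-18)*m = 18*m)
1/(K(n(11, -7)) - q) = 1/(18*(-7)² - 3*I*√2947) = 1/(18*49 - 3*I*√2947) = 1/(882 - 3*I*√2947)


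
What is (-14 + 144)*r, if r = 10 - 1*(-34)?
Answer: 5720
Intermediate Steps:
r = 44 (r = 10 + 34 = 44)
(-14 + 144)*r = (-14 + 144)*44 = 130*44 = 5720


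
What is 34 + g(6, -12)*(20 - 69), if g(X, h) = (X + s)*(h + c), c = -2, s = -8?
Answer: -1338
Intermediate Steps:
g(X, h) = (-8 + X)*(-2 + h) (g(X, h) = (X - 8)*(h - 2) = (-8 + X)*(-2 + h))
34 + g(6, -12)*(20 - 69) = 34 + (16 - 8*(-12) - 2*6 + 6*(-12))*(20 - 69) = 34 + (16 + 96 - 12 - 72)*(-49) = 34 + 28*(-49) = 34 - 1372 = -1338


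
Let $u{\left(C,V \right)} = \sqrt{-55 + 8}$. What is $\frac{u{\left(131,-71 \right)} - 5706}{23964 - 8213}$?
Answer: $- \frac{5706}{15751} + \frac{i \sqrt{47}}{15751} \approx -0.36226 + 0.00043525 i$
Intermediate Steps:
$u{\left(C,V \right)} = i \sqrt{47}$ ($u{\left(C,V \right)} = \sqrt{-47} = i \sqrt{47}$)
$\frac{u{\left(131,-71 \right)} - 5706}{23964 - 8213} = \frac{i \sqrt{47} - 5706}{23964 - 8213} = \frac{-5706 + i \sqrt{47}}{15751} = \left(-5706 + i \sqrt{47}\right) \frac{1}{15751} = - \frac{5706}{15751} + \frac{i \sqrt{47}}{15751}$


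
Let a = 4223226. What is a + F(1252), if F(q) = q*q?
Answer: 5790730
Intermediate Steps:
F(q) = q²
a + F(1252) = 4223226 + 1252² = 4223226 + 1567504 = 5790730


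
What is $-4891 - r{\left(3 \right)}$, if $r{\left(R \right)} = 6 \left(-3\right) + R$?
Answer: $-4876$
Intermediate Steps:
$r{\left(R \right)} = -18 + R$
$-4891 - r{\left(3 \right)} = -4891 - \left(-18 + 3\right) = -4891 - -15 = -4891 + 15 = -4876$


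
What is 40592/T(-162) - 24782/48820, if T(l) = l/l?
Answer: 990838329/24410 ≈ 40592.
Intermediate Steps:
T(l) = 1
40592/T(-162) - 24782/48820 = 40592/1 - 24782/48820 = 40592*1 - 24782*1/48820 = 40592 - 12391/24410 = 990838329/24410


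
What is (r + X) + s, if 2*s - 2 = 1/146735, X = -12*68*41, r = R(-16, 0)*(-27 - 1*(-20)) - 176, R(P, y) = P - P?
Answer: -9869689569/293470 ≈ -33631.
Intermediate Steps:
R(P, y) = 0
r = -176 (r = 0*(-27 - 1*(-20)) - 176 = 0*(-27 + 20) - 176 = 0*(-7) - 176 = 0 - 176 = -176)
X = -33456 (X = -816*41 = -33456)
s = 293471/293470 (s = 1 + (½)/146735 = 1 + (½)*(1/146735) = 1 + 1/293470 = 293471/293470 ≈ 1.0000)
(r + X) + s = (-176 - 33456) + 293471/293470 = -33632 + 293471/293470 = -9869689569/293470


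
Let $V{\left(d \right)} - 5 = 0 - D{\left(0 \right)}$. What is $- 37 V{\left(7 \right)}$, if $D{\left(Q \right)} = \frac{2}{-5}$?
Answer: $- \frac{999}{5} \approx -199.8$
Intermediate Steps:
$D{\left(Q \right)} = - \frac{2}{5}$ ($D{\left(Q \right)} = 2 \left(- \frac{1}{5}\right) = - \frac{2}{5}$)
$V{\left(d \right)} = \frac{27}{5}$ ($V{\left(d \right)} = 5 + \left(0 - - \frac{2}{5}\right) = 5 + \left(0 + \frac{2}{5}\right) = 5 + \frac{2}{5} = \frac{27}{5}$)
$- 37 V{\left(7 \right)} = \left(-37\right) \frac{27}{5} = - \frac{999}{5}$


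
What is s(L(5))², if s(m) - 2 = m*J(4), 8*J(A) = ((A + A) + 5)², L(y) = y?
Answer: 741321/64 ≈ 11583.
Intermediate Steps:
J(A) = (5 + 2*A)²/8 (J(A) = ((A + A) + 5)²/8 = (2*A + 5)²/8 = (5 + 2*A)²/8)
s(m) = 2 + 169*m/8 (s(m) = 2 + m*((5 + 2*4)²/8) = 2 + m*((5 + 8)²/8) = 2 + m*((⅛)*13²) = 2 + m*((⅛)*169) = 2 + m*(169/8) = 2 + 169*m/8)
s(L(5))² = (2 + (169/8)*5)² = (2 + 845/8)² = (861/8)² = 741321/64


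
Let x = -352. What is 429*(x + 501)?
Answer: 63921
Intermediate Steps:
429*(x + 501) = 429*(-352 + 501) = 429*149 = 63921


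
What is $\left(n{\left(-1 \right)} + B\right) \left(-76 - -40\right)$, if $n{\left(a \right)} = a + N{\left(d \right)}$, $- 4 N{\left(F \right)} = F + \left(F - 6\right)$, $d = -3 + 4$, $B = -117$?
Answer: $4212$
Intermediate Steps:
$d = 1$
$N{\left(F \right)} = \frac{3}{2} - \frac{F}{2}$ ($N{\left(F \right)} = - \frac{F + \left(F - 6\right)}{4} = - \frac{F + \left(-6 + F\right)}{4} = - \frac{-6 + 2 F}{4} = \frac{3}{2} - \frac{F}{2}$)
$n{\left(a \right)} = 1 + a$ ($n{\left(a \right)} = a + \left(\frac{3}{2} - \frac{1}{2}\right) = a + 1 = 1 + a$)
$\left(n{\left(-1 \right)} + B\right) \left(-76 - -40\right) = \left(\left(1 - 1\right) - 117\right) \left(-76 - -40\right) = \left(0 - 117\right) \left(-76 + 40\right) = \left(-117\right) \left(-36\right) = 4212$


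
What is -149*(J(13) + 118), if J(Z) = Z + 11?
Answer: -21158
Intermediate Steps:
J(Z) = 11 + Z
-149*(J(13) + 118) = -149*((11 + 13) + 118) = -149*(24 + 118) = -149*142 = -21158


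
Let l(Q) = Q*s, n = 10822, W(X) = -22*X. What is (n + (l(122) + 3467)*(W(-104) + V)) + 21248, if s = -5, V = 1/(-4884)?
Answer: 32082436367/4884 ≈ 6.5689e+6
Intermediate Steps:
V = -1/4884 ≈ -0.00020475
l(Q) = -5*Q (l(Q) = Q*(-5) = -5*Q)
(n + (l(122) + 3467)*(W(-104) + V)) + 21248 = (10822 + (-5*122 + 3467)*(-22*(-104) - 1/4884)) + 21248 = (10822 + (-610 + 3467)*(2288 - 1/4884)) + 21248 = (10822 + 2857*(11174591/4884)) + 21248 = (10822 + 31925806487/4884) + 21248 = 31978661135/4884 + 21248 = 32082436367/4884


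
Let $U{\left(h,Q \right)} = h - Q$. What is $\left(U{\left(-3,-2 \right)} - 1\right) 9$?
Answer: $-18$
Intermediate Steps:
$\left(U{\left(-3,-2 \right)} - 1\right) 9 = \left(\left(-3 - -2\right) - 1\right) 9 = \left(\left(-3 + 2\right) - 1\right) 9 = \left(-1 - 1\right) 9 = \left(-2\right) 9 = -18$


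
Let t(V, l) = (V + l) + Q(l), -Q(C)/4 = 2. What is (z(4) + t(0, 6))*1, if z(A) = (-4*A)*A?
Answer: -66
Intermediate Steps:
Q(C) = -8 (Q(C) = -4*2 = -8)
z(A) = -4*A²
t(V, l) = -8 + V + l (t(V, l) = (V + l) - 8 = -8 + V + l)
(z(4) + t(0, 6))*1 = (-4*4² + (-8 + 0 + 6))*1 = (-4*16 - 2)*1 = (-64 - 2)*1 = -66*1 = -66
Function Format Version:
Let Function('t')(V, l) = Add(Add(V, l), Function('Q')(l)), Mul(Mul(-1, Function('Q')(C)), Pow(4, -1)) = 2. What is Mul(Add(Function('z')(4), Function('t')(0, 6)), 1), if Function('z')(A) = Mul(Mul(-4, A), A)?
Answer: -66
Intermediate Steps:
Function('Q')(C) = -8 (Function('Q')(C) = Mul(-4, 2) = -8)
Function('z')(A) = Mul(-4, Pow(A, 2))
Function('t')(V, l) = Add(-8, V, l) (Function('t')(V, l) = Add(Add(V, l), -8) = Add(-8, V, l))
Mul(Add(Function('z')(4), Function('t')(0, 6)), 1) = Mul(Add(Mul(-4, Pow(4, 2)), Add(-8, 0, 6)), 1) = Mul(Add(Mul(-4, 16), -2), 1) = Mul(Add(-64, -2), 1) = Mul(-66, 1) = -66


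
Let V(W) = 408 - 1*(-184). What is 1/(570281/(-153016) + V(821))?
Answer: 153016/90015191 ≈ 0.0016999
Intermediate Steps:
V(W) = 592 (V(W) = 408 + 184 = 592)
1/(570281/(-153016) + V(821)) = 1/(570281/(-153016) + 592) = 1/(570281*(-1/153016) + 592) = 1/(-570281/153016 + 592) = 1/(90015191/153016) = 153016/90015191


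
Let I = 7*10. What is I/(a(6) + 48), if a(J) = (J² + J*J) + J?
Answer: 5/9 ≈ 0.55556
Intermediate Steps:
a(J) = J + 2*J² (a(J) = (J² + J²) + J = 2*J² + J = J + 2*J²)
I = 70
I/(a(6) + 48) = 70/(6*(1 + 2*6) + 48) = 70/(6*(1 + 12) + 48) = 70/(6*13 + 48) = 70/(78 + 48) = 70/126 = 70*(1/126) = 5/9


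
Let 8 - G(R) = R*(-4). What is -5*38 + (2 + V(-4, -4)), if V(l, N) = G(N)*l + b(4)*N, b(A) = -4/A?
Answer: -152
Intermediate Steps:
G(R) = 8 + 4*R (G(R) = 8 - R*(-4) = 8 - (-4)*R = 8 + 4*R)
V(l, N) = -N + l*(8 + 4*N) (V(l, N) = (8 + 4*N)*l + (-4/4)*N = l*(8 + 4*N) + (-4*¼)*N = l*(8 + 4*N) - N = -N + l*(8 + 4*N))
-5*38 + (2 + V(-4, -4)) = -5*38 + (2 + (-1*(-4) + 4*(-4)*(2 - 4))) = -190 + (2 + (4 + 4*(-4)*(-2))) = -190 + (2 + (4 + 32)) = -190 + (2 + 36) = -190 + 38 = -152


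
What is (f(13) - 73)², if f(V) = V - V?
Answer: 5329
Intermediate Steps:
f(V) = 0
(f(13) - 73)² = (0 - 73)² = (-73)² = 5329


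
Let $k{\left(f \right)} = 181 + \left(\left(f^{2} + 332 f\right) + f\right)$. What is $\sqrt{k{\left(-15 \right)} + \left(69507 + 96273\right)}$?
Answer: $\sqrt{161191} \approx 401.49$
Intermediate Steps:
$k{\left(f \right)} = 181 + f^{2} + 333 f$ ($k{\left(f \right)} = 181 + \left(f^{2} + 333 f\right) = 181 + f^{2} + 333 f$)
$\sqrt{k{\left(-15 \right)} + \left(69507 + 96273\right)} = \sqrt{\left(181 + \left(-15\right)^{2} + 333 \left(-15\right)\right) + \left(69507 + 96273\right)} = \sqrt{\left(181 + 225 - 4995\right) + 165780} = \sqrt{-4589 + 165780} = \sqrt{161191}$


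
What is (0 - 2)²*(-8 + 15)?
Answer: 28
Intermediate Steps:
(0 - 2)²*(-8 + 15) = (-2)²*7 = 4*7 = 28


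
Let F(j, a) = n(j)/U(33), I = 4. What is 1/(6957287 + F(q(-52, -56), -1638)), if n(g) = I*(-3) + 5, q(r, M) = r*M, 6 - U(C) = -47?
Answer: 53/368736204 ≈ 1.4373e-7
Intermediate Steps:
U(C) = 53 (U(C) = 6 - 1*(-47) = 6 + 47 = 53)
q(r, M) = M*r
n(g) = -7 (n(g) = 4*(-3) + 5 = -12 + 5 = -7)
F(j, a) = -7/53
1/(6957287 + F(q(-52, -56), -1638)) = 1/(6957287 - 7/53) = 1/(368736204/53) = 53/368736204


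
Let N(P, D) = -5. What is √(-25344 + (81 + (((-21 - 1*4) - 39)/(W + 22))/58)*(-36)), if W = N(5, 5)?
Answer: 18*I*√21197521/493 ≈ 168.1*I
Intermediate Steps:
W = -5
√(-25344 + (81 + (((-21 - 1*4) - 39)/(W + 22))/58)*(-36)) = √(-25344 + (81 + (((-21 - 1*4) - 39)/(-5 + 22))/58)*(-36)) = √(-25344 + (81 + (((-21 - 4) - 39)/17)*(1/58))*(-36)) = √(-25344 + (81 + ((-25 - 39)*(1/17))*(1/58))*(-36)) = √(-25344 + (81 - 64*1/17*(1/58))*(-36)) = √(-25344 + (81 - 64/17*1/58)*(-36)) = √(-25344 + (81 - 32/493)*(-36)) = √(-25344 + (39901/493)*(-36)) = √(-25344 - 1436436/493) = √(-13931028/493) = 18*I*√21197521/493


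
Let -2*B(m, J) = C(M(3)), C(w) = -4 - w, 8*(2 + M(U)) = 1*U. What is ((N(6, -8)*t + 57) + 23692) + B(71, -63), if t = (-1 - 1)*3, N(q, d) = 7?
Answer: 379331/16 ≈ 23708.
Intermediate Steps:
M(U) = -2 + U/8 (M(U) = -2 + (1*U)/8 = -2 + U/8)
t = -6 (t = -2*3 = -6)
B(m, J) = 19/16 (B(m, J) = -(-4 - (-2 + (1/8)*3))/2 = -(-4 - (-2 + 3/8))/2 = -(-4 - 1*(-13/8))/2 = -(-4 + 13/8)/2 = -1/2*(-19/8) = 19/16)
((N(6, -8)*t + 57) + 23692) + B(71, -63) = ((7*(-6) + 57) + 23692) + 19/16 = ((-42 + 57) + 23692) + 19/16 = (15 + 23692) + 19/16 = 23707 + 19/16 = 379331/16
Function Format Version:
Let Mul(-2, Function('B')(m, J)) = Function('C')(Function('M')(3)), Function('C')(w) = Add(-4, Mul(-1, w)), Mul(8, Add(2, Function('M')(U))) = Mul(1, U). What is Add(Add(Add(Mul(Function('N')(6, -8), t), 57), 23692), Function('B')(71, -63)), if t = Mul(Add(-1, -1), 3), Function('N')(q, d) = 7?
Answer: Rational(379331, 16) ≈ 23708.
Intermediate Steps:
Function('M')(U) = Add(-2, Mul(Rational(1, 8), U)) (Function('M')(U) = Add(-2, Mul(Rational(1, 8), Mul(1, U))) = Add(-2, Mul(Rational(1, 8), U)))
t = -6 (t = Mul(-2, 3) = -6)
Function('B')(m, J) = Rational(19, 16) (Function('B')(m, J) = Mul(Rational(-1, 2), Add(-4, Mul(-1, Add(-2, Mul(Rational(1, 8), 3))))) = Mul(Rational(-1, 2), Add(-4, Mul(-1, Add(-2, Rational(3, 8))))) = Mul(Rational(-1, 2), Add(-4, Mul(-1, Rational(-13, 8)))) = Mul(Rational(-1, 2), Add(-4, Rational(13, 8))) = Mul(Rational(-1, 2), Rational(-19, 8)) = Rational(19, 16))
Add(Add(Add(Mul(Function('N')(6, -8), t), 57), 23692), Function('B')(71, -63)) = Add(Add(Add(Mul(7, -6), 57), 23692), Rational(19, 16)) = Add(Add(Add(-42, 57), 23692), Rational(19, 16)) = Add(Add(15, 23692), Rational(19, 16)) = Add(23707, Rational(19, 16)) = Rational(379331, 16)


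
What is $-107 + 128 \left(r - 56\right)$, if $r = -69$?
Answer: $-16107$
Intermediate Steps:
$-107 + 128 \left(r - 56\right) = -107 + 128 \left(-69 - 56\right) = -107 + 128 \left(-125\right) = -107 - 16000 = -16107$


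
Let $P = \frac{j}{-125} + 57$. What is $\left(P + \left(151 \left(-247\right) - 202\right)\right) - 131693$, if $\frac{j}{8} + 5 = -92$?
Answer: $- \frac{21141099}{125} \approx -1.6913 \cdot 10^{5}$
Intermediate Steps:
$j = -776$ ($j = -40 + 8 \left(-92\right) = -40 - 736 = -776$)
$P = \frac{7901}{125}$ ($P = \frac{1}{-125} \left(-776\right) + 57 = \left(- \frac{1}{125}\right) \left(-776\right) + 57 = \frac{776}{125} + 57 = \frac{7901}{125} \approx 63.208$)
$\left(P + \left(151 \left(-247\right) - 202\right)\right) - 131693 = \left(\frac{7901}{125} + \left(151 \left(-247\right) - 202\right)\right) - 131693 = \left(\frac{7901}{125} - 37499\right) - 131693 = - \frac{4679474}{125} - 131693 = - \frac{21141099}{125}$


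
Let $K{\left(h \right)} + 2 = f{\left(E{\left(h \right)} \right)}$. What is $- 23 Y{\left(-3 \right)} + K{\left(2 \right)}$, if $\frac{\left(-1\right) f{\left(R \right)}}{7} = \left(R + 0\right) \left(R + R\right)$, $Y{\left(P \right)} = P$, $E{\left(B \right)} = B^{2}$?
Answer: $-157$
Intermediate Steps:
$f{\left(R \right)} = - 14 R^{2}$ ($f{\left(R \right)} = - 7 \left(R + 0\right) \left(R + R\right) = - 7 R 2 R = - 7 \cdot 2 R^{2} = - 14 R^{2}$)
$K{\left(h \right)} = -2 - 14 h^{4}$ ($K{\left(h \right)} = -2 - 14 \left(h^{2}\right)^{2} = -2 - 14 h^{4}$)
$- 23 Y{\left(-3 \right)} + K{\left(2 \right)} = \left(-23\right) \left(-3\right) - \left(2 + 14 \cdot 2^{4}\right) = 69 - 226 = -157$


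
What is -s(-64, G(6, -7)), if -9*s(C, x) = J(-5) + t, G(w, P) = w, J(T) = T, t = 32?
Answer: 3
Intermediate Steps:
s(C, x) = -3 (s(C, x) = -(-5 + 32)/9 = -1/9*27 = -3)
-s(-64, G(6, -7)) = -1*(-3) = 3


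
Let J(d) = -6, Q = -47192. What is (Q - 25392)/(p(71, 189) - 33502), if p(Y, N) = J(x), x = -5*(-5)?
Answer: 18146/8377 ≈ 2.1662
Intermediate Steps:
x = 25
p(Y, N) = -6
(Q - 25392)/(p(71, 189) - 33502) = (-47192 - 25392)/(-6 - 33502) = -72584/(-33508) = -72584*(-1/33508) = 18146/8377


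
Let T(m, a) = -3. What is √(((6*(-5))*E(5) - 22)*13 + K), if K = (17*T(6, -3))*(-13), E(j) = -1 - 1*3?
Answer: √1937 ≈ 44.011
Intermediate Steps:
E(j) = -4 (E(j) = -1 - 3 = -4)
K = 663 (K = (17*(-3))*(-13) = -51*(-13) = 663)
√(((6*(-5))*E(5) - 22)*13 + K) = √(((6*(-5))*(-4) - 22)*13 + 663) = √((-30*(-4) - 22)*13 + 663) = √((120 - 22)*13 + 663) = √(98*13 + 663) = √(1274 + 663) = √1937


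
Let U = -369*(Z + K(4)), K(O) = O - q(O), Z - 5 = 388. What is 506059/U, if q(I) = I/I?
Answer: -506059/146124 ≈ -3.4632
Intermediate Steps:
Z = 393 (Z = 5 + 388 = 393)
q(I) = 1
K(O) = -1 + O (K(O) = O - 1*1 = O - 1 = -1 + O)
U = -146124 (U = -369*(393 + (-1 + 4)) = -369*(393 + 3) = -369*396 = -146124)
506059/U = 506059/(-146124) = 506059*(-1/146124) = -506059/146124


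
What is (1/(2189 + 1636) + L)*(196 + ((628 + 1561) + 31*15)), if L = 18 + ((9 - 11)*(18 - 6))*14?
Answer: -46221262/51 ≈ -9.0630e+5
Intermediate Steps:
L = -318 (L = 18 - 2*12*14 = 18 - 24*14 = 18 - 336 = -318)
(1/(2189 + 1636) + L)*(196 + ((628 + 1561) + 31*15)) = (1/(2189 + 1636) - 318)*(196 + ((628 + 1561) + 31*15)) = (1/3825 - 318)*(196 + (2189 + 465)) = (1/3825 - 318)*(196 + 2654) = -1216349/3825*2850 = -46221262/51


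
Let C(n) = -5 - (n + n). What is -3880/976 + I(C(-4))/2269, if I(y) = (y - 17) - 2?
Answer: -1102417/276818 ≈ -3.9825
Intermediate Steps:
C(n) = -5 - 2*n
I(y) = -19 + y (I(y) = (-17 + y) - 2 = -19 + y)
-3880/976 + I(C(-4))/2269 = -3880/976 + (-19 + (-5 - 2*(-4)))/2269 = -3880*1/976 + (-19 + (-5 + 8))*(1/2269) = -485/122 + (-19 + 3)*(1/2269) = -485/122 - 16*1/2269 = -485/122 - 16/2269 = -1102417/276818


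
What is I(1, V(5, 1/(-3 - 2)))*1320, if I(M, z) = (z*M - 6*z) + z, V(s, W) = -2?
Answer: 10560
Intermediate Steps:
I(M, z) = -5*z + M*z (I(M, z) = (M*z - 6*z) + z = (-6*z + M*z) + z = -5*z + M*z)
I(1, V(5, 1/(-3 - 2)))*1320 = -2*(-5 + 1)*1320 = -2*(-4)*1320 = 8*1320 = 10560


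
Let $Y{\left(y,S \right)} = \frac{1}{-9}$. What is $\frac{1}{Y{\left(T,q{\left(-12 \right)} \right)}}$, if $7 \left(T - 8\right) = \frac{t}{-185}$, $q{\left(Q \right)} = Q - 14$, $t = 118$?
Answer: $-9$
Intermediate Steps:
$q{\left(Q \right)} = -14 + Q$
$T = \frac{10242}{1295}$ ($T = 8 + \frac{118 \frac{1}{-185}}{7} = 8 + \frac{118 \left(- \frac{1}{185}\right)}{7} = 8 + \frac{1}{7} \left(- \frac{118}{185}\right) = 8 - \frac{118}{1295} = \frac{10242}{1295} \approx 7.9089$)
$Y{\left(y,S \right)} = - \frac{1}{9}$
$\frac{1}{Y{\left(T,q{\left(-12 \right)} \right)}} = \frac{1}{- \frac{1}{9}} = -9$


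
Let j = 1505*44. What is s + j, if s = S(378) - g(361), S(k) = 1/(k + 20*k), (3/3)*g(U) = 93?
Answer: 524916127/7938 ≈ 66127.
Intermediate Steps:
g(U) = 93
j = 66220
S(k) = 1/(21*k)
s = -738233/7938 (s = (1/21)/378 - 1*93 = (1/21)*(1/378) - 93 = 1/7938 - 93 = -738233/7938 ≈ -93.000)
s + j = -738233/7938 + 66220 = 524916127/7938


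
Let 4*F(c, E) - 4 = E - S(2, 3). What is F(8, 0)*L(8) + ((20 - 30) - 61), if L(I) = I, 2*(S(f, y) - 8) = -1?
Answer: -78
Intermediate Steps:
S(f, y) = 15/2 (S(f, y) = 8 + (½)*(-1) = 8 - ½ = 15/2)
F(c, E) = -7/8 + E/4 (F(c, E) = 1 + (E - 1*15/2)/4 = 1 + (E - 15/2)/4 = 1 + (-15/2 + E)/4 = 1 + (-15/8 + E/4) = -7/8 + E/4)
F(8, 0)*L(8) + ((20 - 30) - 61) = (-7/8 + (¼)*0)*8 + ((20 - 30) - 61) = (-7/8 + 0)*8 + (-10 - 61) = -7/8*8 - 71 = -7 - 71 = -78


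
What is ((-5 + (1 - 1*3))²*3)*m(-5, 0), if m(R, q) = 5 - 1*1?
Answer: 588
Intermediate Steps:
m(R, q) = 4 (m(R, q) = 5 - 1 = 4)
((-5 + (1 - 1*3))²*3)*m(-5, 0) = ((-5 + (1 - 1*3))²*3)*4 = ((-5 + (1 - 3))²*3)*4 = ((-5 - 2)²*3)*4 = ((-7)²*3)*4 = (49*3)*4 = 147*4 = 588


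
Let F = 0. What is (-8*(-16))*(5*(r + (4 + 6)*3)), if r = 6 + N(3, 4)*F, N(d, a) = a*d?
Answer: 23040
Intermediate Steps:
r = 6 (r = 6 + (4*3)*0 = 6 + 12*0 = 6 + 0 = 6)
(-8*(-16))*(5*(r + (4 + 6)*3)) = (-8*(-16))*(5*(6 + (4 + 6)*3)) = 128*(5*(6 + 10*3)) = 128*(5*(6 + 30)) = 128*(5*36) = 128*180 = 23040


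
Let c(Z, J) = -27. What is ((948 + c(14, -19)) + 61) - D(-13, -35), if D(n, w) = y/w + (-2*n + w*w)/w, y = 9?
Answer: 1018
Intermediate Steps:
D(n, w) = 9/w + (w² - 2*n)/w (D(n, w) = 9/w + (-2*n + w*w)/w = 9/w + (-2*n + w²)/w = 9/w + (w² - 2*n)/w)
((948 + c(14, -19)) + 61) - D(-13, -35) = ((948 - 27) + 61) - (9 + (-35)² - 2*(-13))/(-35) = (921 + 61) - (-1)*(9 + 1225 + 26)/35 = 982 - (-1)*1260/35 = 982 - 1*(-36) = 982 + 36 = 1018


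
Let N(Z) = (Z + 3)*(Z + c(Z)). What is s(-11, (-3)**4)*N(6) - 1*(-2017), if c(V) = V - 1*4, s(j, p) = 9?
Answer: 2665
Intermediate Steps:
c(V) = -4 + V (c(V) = V - 4 = -4 + V)
N(Z) = (-4 + 2*Z)*(3 + Z) (N(Z) = (Z + 3)*(Z + (-4 + Z)) = (3 + Z)*(-4 + 2*Z) = (-4 + 2*Z)*(3 + Z))
s(-11, (-3)**4)*N(6) - 1*(-2017) = 9*(-12 + 2*6 + 2*6**2) - 1*(-2017) = 9*(-12 + 12 + 2*36) + 2017 = 9*(-12 + 12 + 72) + 2017 = 9*72 + 2017 = 648 + 2017 = 2665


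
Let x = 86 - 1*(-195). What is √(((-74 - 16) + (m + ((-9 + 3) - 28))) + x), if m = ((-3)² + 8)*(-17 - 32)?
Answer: 26*I ≈ 26.0*I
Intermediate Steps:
x = 281 (x = 86 + 195 = 281)
m = -833 (m = (9 + 8)*(-49) = 17*(-49) = -833)
√(((-74 - 16) + (m + ((-9 + 3) - 28))) + x) = √(((-74 - 16) + (-833 + ((-9 + 3) - 28))) + 281) = √((-90 + (-833 + (-6 - 28))) + 281) = √((-90 + (-833 - 34)) + 281) = √((-90 - 867) + 281) = √(-957 + 281) = √(-676) = 26*I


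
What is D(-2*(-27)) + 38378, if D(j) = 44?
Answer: 38422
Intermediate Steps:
D(-2*(-27)) + 38378 = 44 + 38378 = 38422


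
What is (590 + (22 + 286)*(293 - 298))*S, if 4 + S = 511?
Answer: -481650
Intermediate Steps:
S = 507 (S = -4 + 511 = 507)
(590 + (22 + 286)*(293 - 298))*S = (590 + (22 + 286)*(293 - 298))*507 = (590 + 308*(-5))*507 = (590 - 1540)*507 = -950*507 = -481650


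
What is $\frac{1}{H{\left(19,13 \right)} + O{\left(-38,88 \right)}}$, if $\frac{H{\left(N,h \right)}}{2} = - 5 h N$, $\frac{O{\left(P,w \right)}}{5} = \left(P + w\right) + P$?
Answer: $- \frac{1}{2410} \approx -0.00041494$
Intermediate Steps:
$O{\left(P,w \right)} = 5 w + 10 P$ ($O{\left(P,w \right)} = 5 \left(\left(P + w\right) + P\right) = 5 \left(w + 2 P\right) = 5 w + 10 P$)
$H{\left(N,h \right)} = - 10 N h$ ($H{\left(N,h \right)} = 2 \left(- 5 h N\right) = 2 \left(- 5 N h\right) = - 10 N h$)
$\frac{1}{H{\left(19,13 \right)} + O{\left(-38,88 \right)}} = \frac{1}{\left(-10\right) 19 \cdot 13 + \left(5 \cdot 88 + 10 \left(-38\right)\right)} = \frac{1}{-2470 + \left(440 - 380\right)} = \frac{1}{-2470 + 60} = \frac{1}{-2410} = - \frac{1}{2410}$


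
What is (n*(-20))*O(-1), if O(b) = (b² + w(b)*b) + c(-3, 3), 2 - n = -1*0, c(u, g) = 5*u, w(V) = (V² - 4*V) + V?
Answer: 720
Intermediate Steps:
w(V) = V² - 3*V
n = 2 (n = 2 - (-1)*0 = 2 - 1*0 = 2 + 0 = 2)
O(b) = -15 + b² + b²*(-3 + b) (O(b) = (b² + (b*(-3 + b))*b) + 5*(-3) = (b² + b²*(-3 + b)) - 15 = -15 + b² + b²*(-3 + b))
(n*(-20))*O(-1) = (2*(-20))*(-15 + (-1)³ - 2*(-1)²) = -40*(-15 - 1 - 2*1) = -40*(-15 - 1 - 2) = -40*(-18) = 720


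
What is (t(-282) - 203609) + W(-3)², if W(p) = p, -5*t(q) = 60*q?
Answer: -200216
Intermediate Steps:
t(q) = -12*q
(t(-282) - 203609) + W(-3)² = (-12*(-282) - 203609) + (-3)² = (3384 - 203609) + 9 = -200225 + 9 = -200216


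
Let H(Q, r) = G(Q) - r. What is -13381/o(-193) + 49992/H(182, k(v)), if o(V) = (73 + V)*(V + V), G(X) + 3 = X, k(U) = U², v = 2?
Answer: 462657553/1621200 ≈ 285.38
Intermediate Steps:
G(X) = -3 + X
o(V) = 2*V*(73 + V) (o(V) = (73 + V)*(2*V) = 2*V*(73 + V))
H(Q, r) = -3 + Q - r (H(Q, r) = (-3 + Q) - r = -3 + Q - r)
-13381/o(-193) + 49992/H(182, k(v)) = -13381*(-1/(386*(73 - 193))) + 49992/(-3 + 182 - 1*2²) = -13381/(2*(-193)*(-120)) + 49992/(-3 + 182 - 1*4) = -13381/46320 + 49992/(-3 + 182 - 4) = -13381*1/46320 + 49992/175 = -13381/46320 + 49992*(1/175) = -13381/46320 + 49992/175 = 462657553/1621200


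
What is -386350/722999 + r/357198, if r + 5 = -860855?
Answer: -380202183220/129126898401 ≈ -2.9444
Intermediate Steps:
r = -860860 (r = -5 - 860855 = -860860)
-386350/722999 + r/357198 = -386350/722999 - 860860/357198 = -386350*1/722999 - 860860*1/357198 = -386350/722999 - 430430/178599 = -380202183220/129126898401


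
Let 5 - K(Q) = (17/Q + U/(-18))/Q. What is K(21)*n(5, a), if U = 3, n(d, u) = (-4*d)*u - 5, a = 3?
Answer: -31655/98 ≈ -323.01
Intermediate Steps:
n(d, u) = -5 - 4*d*u (n(d, u) = -4*d*u - 5 = -5 - 4*d*u)
K(Q) = 5 - (-1/6 + 17/Q)/Q (K(Q) = 5 - (17/Q + 3/(-18))/Q = 5 - (17/Q + 3*(-1/18))/Q = 5 - (17/Q - 1/6)/Q = 5 - (-1/6 + 17/Q)/Q)
K(21)*n(5, a) = (5 - 17/21**2 + (1/6)/21)*(-5 - 4*5*3) = (5 - 17*1/441 + (1/6)*(1/21))*(-5 - 60) = (5 - 17/441 + 1/126)*(-65) = (487/98)*(-65) = -31655/98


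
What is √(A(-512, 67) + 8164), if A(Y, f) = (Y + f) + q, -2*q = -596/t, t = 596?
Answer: √30878/2 ≈ 87.861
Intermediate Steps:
q = ½ (q = -(-298)/596 = -½*(-1) = ½ ≈ 0.50000)
A(Y, f) = ½ + Y + f (A(Y, f) = (Y + f) + ½ = ½ + Y + f)
√(A(-512, 67) + 8164) = √((½ - 512 + 67) + 8164) = √(-889/2 + 8164) = √(15439/2) = √30878/2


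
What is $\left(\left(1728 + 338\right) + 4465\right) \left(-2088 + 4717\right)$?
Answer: $17169999$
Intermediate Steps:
$\left(\left(1728 + 338\right) + 4465\right) \left(-2088 + 4717\right) = \left(2066 + 4465\right) 2629 = 6531 \cdot 2629 = 17169999$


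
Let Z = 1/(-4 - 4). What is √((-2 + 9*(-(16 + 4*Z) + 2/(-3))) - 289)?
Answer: 3*I*√194/2 ≈ 20.893*I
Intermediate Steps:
Z = -⅛ (Z = 1/(-8) = -⅛ ≈ -0.12500)
√((-2 + 9*(-(16 + 4*Z) + 2/(-3))) - 289) = √((-2 + 9*(-4/(1/(-⅛ + 4)) + 2/(-3))) - 289) = √((-2 + 9*(-4/(1/(31/8)) + 2*(-⅓))) - 289) = √((-2 + 9*(-4/8/31 - ⅔)) - 289) = √((-2 + 9*(-4*31/8 - ⅔)) - 289) = √((-2 + 9*(-31/2 - ⅔)) - 289) = √((-2 + 9*(-97/6)) - 289) = √((-2 - 291/2) - 289) = √(-295/2 - 289) = √(-873/2) = 3*I*√194/2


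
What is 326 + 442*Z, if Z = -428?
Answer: -188850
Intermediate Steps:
326 + 442*Z = 326 + 442*(-428) = 326 - 189176 = -188850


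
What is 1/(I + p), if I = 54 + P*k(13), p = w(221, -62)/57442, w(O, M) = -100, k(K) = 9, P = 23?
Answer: 28721/7496131 ≈ 0.0038314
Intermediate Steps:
p = -50/28721 (p = -100/57442 = -100*1/57442 = -50/28721 ≈ -0.0017409)
I = 261 (I = 54 + 23*9 = 54 + 207 = 261)
1/(I + p) = 1/(261 - 50/28721) = 1/(7496131/28721) = 28721/7496131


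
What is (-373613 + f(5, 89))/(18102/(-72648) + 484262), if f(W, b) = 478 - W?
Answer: -4517979120/5863441279 ≈ -0.77053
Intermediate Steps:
(-373613 + f(5, 89))/(18102/(-72648) + 484262) = (-373613 + (478 - 1*5))/(18102/(-72648) + 484262) = (-373613 + (478 - 5))/(18102*(-1/72648) + 484262) = (-373613 + 473)/(-3017/12108 + 484262) = -373140/5863441279/12108 = -373140*12108/5863441279 = -4517979120/5863441279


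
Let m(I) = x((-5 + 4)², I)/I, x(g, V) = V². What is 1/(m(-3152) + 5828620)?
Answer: 1/5825468 ≈ 1.7166e-7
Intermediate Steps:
m(I) = I (m(I) = I²/I = I)
1/(m(-3152) + 5828620) = 1/(-3152 + 5828620) = 1/5825468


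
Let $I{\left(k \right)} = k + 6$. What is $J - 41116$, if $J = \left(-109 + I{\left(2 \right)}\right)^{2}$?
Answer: $-30915$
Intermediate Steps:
$I{\left(k \right)} = 6 + k$
$J = 10201$ ($J = \left(-109 + \left(6 + 2\right)\right)^{2} = \left(-109 + 8\right)^{2} = \left(-101\right)^{2} = 10201$)
$J - 41116 = 10201 - 41116 = -30915$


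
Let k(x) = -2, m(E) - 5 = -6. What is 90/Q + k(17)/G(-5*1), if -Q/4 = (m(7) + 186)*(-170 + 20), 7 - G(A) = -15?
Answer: -3667/40700 ≈ -0.090098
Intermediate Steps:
G(A) = 22 (G(A) = 7 - 1*(-15) = 7 + 15 = 22)
m(E) = -1 (m(E) = 5 - 6 = -1)
Q = 111000 (Q = -4*(-1 + 186)*(-170 + 20) = -740*(-150) = -4*(-27750) = 111000)
90/Q + k(17)/G(-5*1) = 90/111000 - 2/22 = 90*(1/111000) - 2*1/22 = 3/3700 - 1/11 = -3667/40700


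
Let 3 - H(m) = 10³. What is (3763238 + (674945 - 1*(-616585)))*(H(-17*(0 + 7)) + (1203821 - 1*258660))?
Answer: 4772529973952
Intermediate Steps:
H(m) = -997 (H(m) = 3 - 1*10³ = 3 - 1*1000 = 3 - 1000 = -997)
(3763238 + (674945 - 1*(-616585)))*(H(-17*(0 + 7)) + (1203821 - 1*258660)) = (3763238 + (674945 - 1*(-616585)))*(-997 + (1203821 - 1*258660)) = (3763238 + (674945 + 616585))*(-997 + (1203821 - 258660)) = (3763238 + 1291530)*(-997 + 945161) = 5054768*944164 = 4772529973952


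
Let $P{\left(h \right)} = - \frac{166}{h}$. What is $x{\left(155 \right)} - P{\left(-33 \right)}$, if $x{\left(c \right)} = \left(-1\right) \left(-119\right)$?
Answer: $\frac{3761}{33} \approx 113.97$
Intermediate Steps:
$x{\left(c \right)} = 119$
$x{\left(155 \right)} - P{\left(-33 \right)} = 119 - - \frac{166}{-33} = 119 - \left(-166\right) \left(- \frac{1}{33}\right) = 119 - \frac{166}{33} = \frac{3761}{33}$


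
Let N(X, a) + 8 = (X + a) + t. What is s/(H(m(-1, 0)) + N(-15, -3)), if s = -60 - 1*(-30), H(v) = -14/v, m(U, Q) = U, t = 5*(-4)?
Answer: 15/16 ≈ 0.93750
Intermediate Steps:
t = -20
N(X, a) = -28 + X + a (N(X, a) = -8 + ((X + a) - 20) = -8 + (-20 + X + a) = -28 + X + a)
s = -30 (s = -60 + 30 = -30)
s/(H(m(-1, 0)) + N(-15, -3)) = -30/(-14/(-1) + (-28 - 15 - 3)) = -30/(-14*(-1) - 46) = -30/(14 - 46) = -30/(-32) = -30*(-1/32) = 15/16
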